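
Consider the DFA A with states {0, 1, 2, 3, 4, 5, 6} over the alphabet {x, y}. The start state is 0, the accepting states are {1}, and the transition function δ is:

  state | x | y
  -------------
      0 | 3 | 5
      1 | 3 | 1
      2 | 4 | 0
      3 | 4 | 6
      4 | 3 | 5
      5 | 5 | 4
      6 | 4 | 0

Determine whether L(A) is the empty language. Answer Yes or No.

The states reachable from the start state are {0, 3, 4, 5, 6}.
None of the accepting states {1} is reachable, so no string is accepted and L(A) = ∅.

Yes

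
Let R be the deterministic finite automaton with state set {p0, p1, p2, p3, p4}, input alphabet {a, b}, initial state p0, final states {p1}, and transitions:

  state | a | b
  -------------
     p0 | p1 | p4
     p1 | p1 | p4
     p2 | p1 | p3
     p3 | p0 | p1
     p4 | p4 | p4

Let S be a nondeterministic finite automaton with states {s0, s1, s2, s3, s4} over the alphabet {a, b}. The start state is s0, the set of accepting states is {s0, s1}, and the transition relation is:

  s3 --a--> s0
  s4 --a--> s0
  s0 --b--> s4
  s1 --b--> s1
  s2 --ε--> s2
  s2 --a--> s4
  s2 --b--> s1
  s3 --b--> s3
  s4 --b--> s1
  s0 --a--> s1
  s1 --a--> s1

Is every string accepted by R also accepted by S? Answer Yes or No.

Exploring the product automaton R × S from the start pair (p0, s0), following both machines on each input symbol, reaches 5 state pairs: (p0, s0), (p1, s1), (p4, s4), (p4, s1), (p4, s0).
R accepts in {p1} and S accepts in {s0, s1}. The reachable pairs whose R-component is accepting are (p1, s1); in each of them the S-component is accepting too, so the product for L(R) \ L(S) (R-component accepting, S-component rejecting) has no reachable accepting pair and the difference is empty.
Hence every string in L(R) is also in L(S).

Yes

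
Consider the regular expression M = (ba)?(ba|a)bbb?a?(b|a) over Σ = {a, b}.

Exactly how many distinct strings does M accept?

The expression has no Kleene star, so L(M) is finite. Expanding the alternatives gives {abba, abbb, abbaa, abbab, abbba, abbbb, babba, babbb, abbbaa, abbbab, baabba, baabbb, …}.
That is 2 of length 4, 6 of length 5, 8 of length 6, 8 of length 7, 6 of length 8, 2 of length 9: 32 strings in all.

32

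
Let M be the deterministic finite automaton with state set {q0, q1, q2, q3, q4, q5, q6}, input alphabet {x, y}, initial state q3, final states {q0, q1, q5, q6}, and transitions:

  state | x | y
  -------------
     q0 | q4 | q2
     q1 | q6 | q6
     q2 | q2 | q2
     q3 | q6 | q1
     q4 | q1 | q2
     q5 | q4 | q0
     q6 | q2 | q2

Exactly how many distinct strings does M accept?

The useful subgraph on states {q1, q3, q6} is acyclic, so L(M) is finite; the longest accepting path visits 3 useful states, giving maximum string length 2.
Counting accepting paths from q3 by length: 2 of length 1, 2 of length 2. Total 4.

4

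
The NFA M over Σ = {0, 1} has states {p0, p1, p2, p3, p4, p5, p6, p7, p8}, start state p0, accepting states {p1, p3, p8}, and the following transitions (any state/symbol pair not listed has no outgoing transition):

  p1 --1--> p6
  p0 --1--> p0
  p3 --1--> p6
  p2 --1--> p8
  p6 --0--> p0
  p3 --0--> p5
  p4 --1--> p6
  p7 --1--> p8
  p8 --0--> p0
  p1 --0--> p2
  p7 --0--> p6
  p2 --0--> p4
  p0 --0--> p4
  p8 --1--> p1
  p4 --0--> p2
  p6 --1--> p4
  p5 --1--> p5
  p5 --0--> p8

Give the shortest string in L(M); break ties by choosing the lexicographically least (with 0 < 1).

A breadth-first search from p0 reaches an accepting state first via the path p0 → p4 → p2 → p8 on input 001.
No string of length < 3 is accepted (BFS exhausts all shorter strings without reaching an accepting state), and 001 is the lexicographically least accepting string of length 3.

001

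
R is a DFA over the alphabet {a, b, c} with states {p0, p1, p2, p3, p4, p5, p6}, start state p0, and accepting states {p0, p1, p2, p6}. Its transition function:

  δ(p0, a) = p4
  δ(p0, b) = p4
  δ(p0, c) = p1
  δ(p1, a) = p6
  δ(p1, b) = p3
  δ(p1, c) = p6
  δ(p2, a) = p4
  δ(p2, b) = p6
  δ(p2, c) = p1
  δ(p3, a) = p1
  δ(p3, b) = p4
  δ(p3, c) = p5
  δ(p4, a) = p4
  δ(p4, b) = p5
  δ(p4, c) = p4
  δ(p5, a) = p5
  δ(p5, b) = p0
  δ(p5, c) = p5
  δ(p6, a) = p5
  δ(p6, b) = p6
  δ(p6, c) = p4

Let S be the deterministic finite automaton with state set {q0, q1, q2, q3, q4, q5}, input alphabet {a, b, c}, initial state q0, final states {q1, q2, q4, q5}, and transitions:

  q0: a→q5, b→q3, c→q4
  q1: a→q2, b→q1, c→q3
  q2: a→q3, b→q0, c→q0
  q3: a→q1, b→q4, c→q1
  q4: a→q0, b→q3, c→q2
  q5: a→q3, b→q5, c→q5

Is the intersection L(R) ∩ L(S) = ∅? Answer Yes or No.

The string c is accepted by both R and S.
Hence L(R) ∩ L(S) ≠ ∅.

No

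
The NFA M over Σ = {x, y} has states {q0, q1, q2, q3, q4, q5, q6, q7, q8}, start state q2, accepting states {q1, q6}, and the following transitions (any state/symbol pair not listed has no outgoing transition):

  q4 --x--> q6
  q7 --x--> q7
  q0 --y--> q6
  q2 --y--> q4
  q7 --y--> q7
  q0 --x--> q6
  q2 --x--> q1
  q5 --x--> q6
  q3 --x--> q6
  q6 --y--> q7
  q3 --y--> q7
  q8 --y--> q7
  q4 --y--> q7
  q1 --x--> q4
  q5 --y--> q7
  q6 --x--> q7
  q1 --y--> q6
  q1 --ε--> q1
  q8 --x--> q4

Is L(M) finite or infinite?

The useful states (reachable from q2 and able to reach an accepting state) are {q1, q2, q4, q6}.
Restricted to these states the transition graph has no cycle, so every accepting path has bounded length and L is finite.

finite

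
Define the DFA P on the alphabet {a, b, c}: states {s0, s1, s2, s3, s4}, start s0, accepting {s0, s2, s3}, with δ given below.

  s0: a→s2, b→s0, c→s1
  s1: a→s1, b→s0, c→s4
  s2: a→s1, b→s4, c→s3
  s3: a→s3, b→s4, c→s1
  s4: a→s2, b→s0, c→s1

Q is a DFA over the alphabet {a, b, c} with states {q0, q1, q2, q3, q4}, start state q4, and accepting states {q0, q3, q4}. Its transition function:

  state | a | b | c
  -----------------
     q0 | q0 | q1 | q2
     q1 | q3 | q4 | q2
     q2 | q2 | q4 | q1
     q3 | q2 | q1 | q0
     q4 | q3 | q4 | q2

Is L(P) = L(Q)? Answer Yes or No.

Exploring the product automaton P × Q from the start pair (s0, q4), following both machines on each input symbol, reaches 5 state pairs: (s0, q4), (s2, q3), (s1, q2), (s4, q1), (s3, q0).
P accepts in {s0, s2, s3} and Q accepts in {q0, q3, q4}. In every reachable pair the two components are either both accepting — (s0, q4), (s2, q3), (s3, q0) — or both non-accepting, so no string is accepted by exactly one of the machines: L(P) \ L(Q) and L(Q) \ L(P) are both empty.
Hence every string is accepted by P iff it is accepted by Q, and the two languages coincide.

Yes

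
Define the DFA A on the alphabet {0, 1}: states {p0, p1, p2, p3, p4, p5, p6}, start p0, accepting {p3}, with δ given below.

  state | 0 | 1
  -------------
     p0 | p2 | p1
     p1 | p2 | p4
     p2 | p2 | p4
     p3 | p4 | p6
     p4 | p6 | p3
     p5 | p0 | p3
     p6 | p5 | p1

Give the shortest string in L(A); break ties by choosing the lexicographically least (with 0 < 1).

011

A breadth-first search from p0 reaches an accepting state first via the path p0 → p2 → p4 → p3 on input 011.
No string of length < 3 is accepted (BFS exhausts all shorter strings without reaching an accepting state), and 011 is the lexicographically least accepting string of length 3.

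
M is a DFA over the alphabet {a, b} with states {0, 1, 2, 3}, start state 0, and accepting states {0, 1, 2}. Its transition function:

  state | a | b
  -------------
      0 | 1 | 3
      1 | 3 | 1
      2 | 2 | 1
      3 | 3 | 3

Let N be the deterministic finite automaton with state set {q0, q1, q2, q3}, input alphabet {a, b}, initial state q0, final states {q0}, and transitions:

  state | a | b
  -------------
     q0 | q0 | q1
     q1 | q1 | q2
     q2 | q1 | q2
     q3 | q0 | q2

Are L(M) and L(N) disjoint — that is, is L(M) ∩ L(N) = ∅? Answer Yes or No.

The empty string ε is accepted by both M and N.
Hence L(M) ∩ L(N) ≠ ∅.

No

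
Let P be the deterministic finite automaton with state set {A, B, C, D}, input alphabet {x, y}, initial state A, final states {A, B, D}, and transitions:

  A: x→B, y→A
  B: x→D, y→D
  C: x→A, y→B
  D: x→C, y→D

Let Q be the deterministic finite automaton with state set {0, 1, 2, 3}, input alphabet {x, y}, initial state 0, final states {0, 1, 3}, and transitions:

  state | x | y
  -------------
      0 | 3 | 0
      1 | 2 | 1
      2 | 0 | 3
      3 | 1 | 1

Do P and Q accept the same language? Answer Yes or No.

Exploring the product automaton P × Q from the start pair (A, 0), following both machines on each input symbol, reaches 4 state pairs: (A, 0), (B, 3), (D, 1), (C, 2).
P accepts in {A, B, D} and Q accepts in {0, 1, 3}. In every reachable pair the two components are either both accepting — (A, 0), (B, 3), (D, 1) — or both non-accepting, so no string is accepted by exactly one of the machines: L(P) \ L(Q) and L(Q) \ L(P) are both empty.
Hence every string is accepted by P iff it is accepted by Q, and the two languages coincide.

Yes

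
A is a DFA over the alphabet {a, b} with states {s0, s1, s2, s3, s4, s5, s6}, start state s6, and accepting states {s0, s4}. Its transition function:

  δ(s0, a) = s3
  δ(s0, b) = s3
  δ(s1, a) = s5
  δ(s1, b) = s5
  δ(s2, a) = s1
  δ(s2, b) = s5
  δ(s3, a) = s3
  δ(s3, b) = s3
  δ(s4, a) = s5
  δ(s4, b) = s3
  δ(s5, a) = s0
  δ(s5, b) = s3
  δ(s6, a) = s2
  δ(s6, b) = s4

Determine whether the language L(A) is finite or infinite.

The useful states (reachable from s6 and able to reach an accepting state) are {s0, s1, s2, s4, s5, s6}.
Restricted to these states the transition graph has no cycle, so every accepting path has bounded length and L is finite.

finite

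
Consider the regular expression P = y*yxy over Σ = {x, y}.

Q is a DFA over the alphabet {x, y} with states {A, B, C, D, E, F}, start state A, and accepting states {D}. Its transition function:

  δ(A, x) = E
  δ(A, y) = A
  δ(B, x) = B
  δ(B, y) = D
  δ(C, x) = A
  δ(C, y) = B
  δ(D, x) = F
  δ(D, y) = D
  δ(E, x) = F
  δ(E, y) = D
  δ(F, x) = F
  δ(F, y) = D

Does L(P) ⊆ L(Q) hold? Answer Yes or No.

Converting the expression P to a DFA (subset construction, then merging equivalent states) gives the minimal DFA with states {p0, p1, p2, p3, p4}, start state p0, accepting states {p4} and transitions p0: x→p1, y→p2; p1: x→p1, y→p1; p2: x→p3, y→p2; p3: x→p1, y→p4; p4: x→p1, y→p1.
Exploring the product automaton P × Q from the start pair (p0, A), following both machines on each input symbol, reaches 7 state pairs: (p0, A), (p1, E), (p2, A), (p1, F), (p1, D), (p3, E), (p4, D).
P accepts in {p4} and Q accepts in {D}. The reachable pairs whose P-component is accepting are (p4, D); in each of them the Q-component is accepting too, so the product for L(P) \ L(Q) (P-component accepting, Q-component rejecting) has no reachable accepting pair and the difference is empty.
Hence every string in L(P) is also in L(Q).

Yes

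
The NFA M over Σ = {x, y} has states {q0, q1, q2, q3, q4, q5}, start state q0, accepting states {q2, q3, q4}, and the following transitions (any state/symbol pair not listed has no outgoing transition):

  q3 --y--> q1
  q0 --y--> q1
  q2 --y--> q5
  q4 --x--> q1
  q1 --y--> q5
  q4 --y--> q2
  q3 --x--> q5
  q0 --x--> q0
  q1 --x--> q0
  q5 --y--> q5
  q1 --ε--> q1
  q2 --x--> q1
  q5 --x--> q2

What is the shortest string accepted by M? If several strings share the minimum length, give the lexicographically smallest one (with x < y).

yyx

A breadth-first search from q0 reaches an accepting state first via the path q0 → q1 → q5 → q2 on input yyx.
No string of length < 3 is accepted (BFS exhausts all shorter strings without reaching an accepting state), and yyx is the lexicographically least accepting string of length 3.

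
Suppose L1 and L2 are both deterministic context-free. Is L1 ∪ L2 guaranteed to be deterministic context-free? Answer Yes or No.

No

{aⁿbⁿ : n≥0} and {aⁿb²ⁿ : n≥0} are each accepted by a deterministic PDA (push the a's; pop one per b, respectively one per two b's), but their union U is not. Suppose a DPDA M accepted U. Being deterministic, M has a single run on aⁿb²ⁿ, and since aⁿbⁿ ∈ U that run passes through an accepting configuration right after consuming the prefix aⁿbⁿ and then goes on to accept again after n more b's. Build an ordinary (nondeterministic) PDA M′ that simulates M on a's and b's and, at any moment when M is in an accepting state, may switch to a second mode in which it reads only c's, feeding each c to M as a b; M′ accepts when M does. Then M′ accepts aⁱbʲcᵏ (k≥1) exactly when both aⁱbʲ ∈ U and aⁱbʲ⁺ᵏ ∈ U, and checking the four cases (i=j or j=2i, combined with j+k=i or j+k=2i) leaves only i=j=k: so L(M′) ∩ a*b*c⁺ = {aⁿbⁿcⁿ : n≥1} would be context-free, which it is not (pumping lemma) — contradiction. (The union is an unambiguous CFL; it is determinism, not unambiguity, that fails.)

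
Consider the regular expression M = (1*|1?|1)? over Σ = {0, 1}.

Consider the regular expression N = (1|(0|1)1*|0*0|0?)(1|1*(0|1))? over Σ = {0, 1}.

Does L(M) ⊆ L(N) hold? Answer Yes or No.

Yes

Converting the expression M to a DFA (subset construction, then merging equivalent states) gives the minimal DFA with states {m0, m1}, start state m0, accepting states {m0} and transitions m0: 0→m1, 1→m0; m1: 0→m1, 1→m1.
Converting the expression N to a DFA (subset construction, then merging equivalent states) gives the minimal DFA with states {n0, n1, n2, n3}, start state n0, accepting states {n0, n1, n2} and transitions n0: 0→n0, 1→n1; n1: 0→n2, 1→n1; n2: 0→n3, 1→n3; n3: 0→n3, 1→n3.
Exploring the product automaton M × N from the start pair (m0, n0), following both machines on each input symbol, reaches 6 state pairs: (m0, n0), (m1, n0), (m0, n1), (m1, n1), (m1, n2), (m1, n3).
M accepts in {m0} and N accepts in {n0, n1, n2}. The reachable pairs whose M-component is accepting are (m0, n0), (m0, n1); in each of them the N-component is accepting too, so the product for L(M) \ L(N) (M-component accepting, N-component rejecting) has no reachable accepting pair and the difference is empty.
Hence every string in L(M) is also in L(N).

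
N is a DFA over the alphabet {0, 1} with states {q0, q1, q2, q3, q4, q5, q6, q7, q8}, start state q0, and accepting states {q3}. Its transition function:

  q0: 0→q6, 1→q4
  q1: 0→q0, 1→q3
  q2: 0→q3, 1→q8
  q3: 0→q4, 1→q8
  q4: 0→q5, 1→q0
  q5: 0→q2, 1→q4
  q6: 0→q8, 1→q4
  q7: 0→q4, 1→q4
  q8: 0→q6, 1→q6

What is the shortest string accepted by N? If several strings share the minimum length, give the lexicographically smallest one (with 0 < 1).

1000

A breadth-first search from q0 reaches an accepting state first via the path q0 → q4 → q5 → q2 → q3 on input 1000.
No string of length < 4 is accepted (BFS exhausts all shorter strings without reaching an accepting state), and 1000 is the lexicographically least accepting string of length 4.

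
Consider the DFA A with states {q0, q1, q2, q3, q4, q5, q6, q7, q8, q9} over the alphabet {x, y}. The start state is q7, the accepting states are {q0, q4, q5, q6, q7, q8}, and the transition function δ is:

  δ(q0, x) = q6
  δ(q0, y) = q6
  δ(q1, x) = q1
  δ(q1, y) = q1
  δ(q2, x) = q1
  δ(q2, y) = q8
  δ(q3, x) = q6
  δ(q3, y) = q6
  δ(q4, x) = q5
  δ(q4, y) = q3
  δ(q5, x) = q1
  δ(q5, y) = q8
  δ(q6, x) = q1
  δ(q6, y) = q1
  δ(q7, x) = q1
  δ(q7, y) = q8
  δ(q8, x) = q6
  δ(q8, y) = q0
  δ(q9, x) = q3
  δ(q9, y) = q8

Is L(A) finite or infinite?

finite

The useful states (reachable from q7 and able to reach an accepting state) are {q0, q6, q7, q8}.
Restricted to these states the transition graph has no cycle, so every accepting path has bounded length and L is finite.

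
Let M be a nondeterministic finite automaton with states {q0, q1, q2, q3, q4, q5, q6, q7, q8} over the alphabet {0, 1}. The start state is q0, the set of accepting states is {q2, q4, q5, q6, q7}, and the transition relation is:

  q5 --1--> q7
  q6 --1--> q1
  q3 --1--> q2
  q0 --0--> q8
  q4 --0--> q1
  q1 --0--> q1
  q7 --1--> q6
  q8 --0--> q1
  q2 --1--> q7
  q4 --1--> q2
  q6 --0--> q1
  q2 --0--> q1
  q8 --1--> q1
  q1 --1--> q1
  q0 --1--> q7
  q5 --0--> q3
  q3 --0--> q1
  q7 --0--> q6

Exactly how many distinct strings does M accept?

The useful subgraph on states {q0, q6, q7} is acyclic, so L(M) is finite; the longest accepting path visits 3 useful states, giving maximum string length 2.
Counting accepting paths from q0 by length: 1 of length 1, 2 of length 2. Total 3.

3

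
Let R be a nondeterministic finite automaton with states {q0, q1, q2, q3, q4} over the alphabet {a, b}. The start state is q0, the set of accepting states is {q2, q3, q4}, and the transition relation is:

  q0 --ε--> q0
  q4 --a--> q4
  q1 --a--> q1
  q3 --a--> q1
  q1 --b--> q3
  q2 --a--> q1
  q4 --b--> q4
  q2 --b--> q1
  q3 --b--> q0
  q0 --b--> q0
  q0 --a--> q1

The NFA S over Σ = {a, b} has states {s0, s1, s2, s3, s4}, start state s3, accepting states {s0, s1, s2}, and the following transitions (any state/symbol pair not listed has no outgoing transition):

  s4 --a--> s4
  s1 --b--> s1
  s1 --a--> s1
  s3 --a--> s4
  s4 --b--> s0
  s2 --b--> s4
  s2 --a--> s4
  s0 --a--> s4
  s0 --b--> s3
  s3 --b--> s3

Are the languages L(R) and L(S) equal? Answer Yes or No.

Exploring the product automaton R × S from the start pair (q0, s3), following both machines on each input symbol, reaches 3 state pairs: (q0, s3), (q1, s4), (q3, s0).
R accepts in {q2, q3, q4} and S accepts in {s0, s1, s2}. In every reachable pair the two components are either both accepting — (q3, s0) — or both non-accepting, so no string is accepted by exactly one of the machines: L(R) \ L(S) and L(S) \ L(R) are both empty.
Hence every string is accepted by R iff it is accepted by S, and the two languages coincide.

Yes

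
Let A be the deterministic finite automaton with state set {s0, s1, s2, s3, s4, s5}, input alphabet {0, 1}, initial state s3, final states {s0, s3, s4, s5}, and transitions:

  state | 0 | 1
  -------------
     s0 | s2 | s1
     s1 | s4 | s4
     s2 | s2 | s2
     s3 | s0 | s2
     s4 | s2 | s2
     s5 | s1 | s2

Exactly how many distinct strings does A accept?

4

The useful subgraph on states {s0, s1, s3, s4} is acyclic, so L(A) is finite; the longest accepting path visits 4 useful states, giving maximum string length 3.
Counting accepting paths from s3 by length: 1 of length 0, 1 of length 1, 2 of length 3. Total 4.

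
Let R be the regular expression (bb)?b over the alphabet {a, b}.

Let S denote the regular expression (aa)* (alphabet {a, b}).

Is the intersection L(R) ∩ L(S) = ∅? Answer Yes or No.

Converting the expression R to a DFA (subset construction, then merging equivalent states) gives the minimal DFA with states {r0, r1, r2, r3, r4}, start state r0, accepting states {r2, r4} and transitions r0: a→r1, b→r2; r1: a→r1, b→r1; r2: a→r1, b→r3; r3: a→r1, b→r4; r4: a→r1, b→r1.
Converting the expression S to a DFA (subset construction, then merging equivalent states) gives the minimal DFA with states {s0, s1, s2}, start state s0, accepting states {s0} and transitions s0: a→s1, b→s2; s1: a→s0, b→s2; s2: a→s2, b→s2.
Exploring the product automaton R × S from the start pair (r0, s0), following both machines on each input symbol, reaches 7 state pairs: (r0, s0), (r1, s1), (r2, s2), (r1, s0), (r1, s2), (r3, s2), (r4, s2).
R accepts in {r2, r4} and S accepts in {s0}; no reachable pair has both components accepting, so no string drives both machines to acceptance simultaneously and L(R) ∩ L(S) = ∅.
So no string is accepted by both, and the intersection is empty.

Yes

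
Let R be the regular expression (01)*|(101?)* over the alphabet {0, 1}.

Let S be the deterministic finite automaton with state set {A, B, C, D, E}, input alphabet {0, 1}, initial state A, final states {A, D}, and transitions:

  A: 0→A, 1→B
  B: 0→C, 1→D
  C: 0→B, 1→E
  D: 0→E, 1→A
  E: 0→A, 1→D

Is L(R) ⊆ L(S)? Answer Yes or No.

The string 01 is in L(R) but not in L(S).
So L(R) ⊄ L(S).

No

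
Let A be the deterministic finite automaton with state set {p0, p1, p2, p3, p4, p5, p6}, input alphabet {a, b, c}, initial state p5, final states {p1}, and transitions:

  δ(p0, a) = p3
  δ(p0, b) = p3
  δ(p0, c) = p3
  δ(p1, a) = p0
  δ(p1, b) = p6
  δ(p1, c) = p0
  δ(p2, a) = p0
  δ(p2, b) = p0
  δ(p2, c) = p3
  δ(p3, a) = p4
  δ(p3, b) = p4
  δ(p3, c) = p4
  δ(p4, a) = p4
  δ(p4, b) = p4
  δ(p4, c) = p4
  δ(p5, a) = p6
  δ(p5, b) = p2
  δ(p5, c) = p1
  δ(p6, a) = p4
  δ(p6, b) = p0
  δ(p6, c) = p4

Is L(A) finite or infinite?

finite

The useful states (reachable from p5 and able to reach an accepting state) are {p1, p5}.
Restricted to these states the transition graph has no cycle, so every accepting path has bounded length and L is finite.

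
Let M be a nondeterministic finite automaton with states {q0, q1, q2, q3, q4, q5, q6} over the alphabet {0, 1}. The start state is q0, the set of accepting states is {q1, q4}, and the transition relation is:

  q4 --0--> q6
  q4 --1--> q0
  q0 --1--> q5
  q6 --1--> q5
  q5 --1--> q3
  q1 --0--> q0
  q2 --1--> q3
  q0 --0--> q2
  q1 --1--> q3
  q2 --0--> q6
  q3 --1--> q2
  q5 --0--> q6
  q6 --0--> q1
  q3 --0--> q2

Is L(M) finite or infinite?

State q2 is reachable from the start and can reach an accepting state, and it lies on the cycle q2 → q3 → q2.
Traversing that cycle any number of times yields accepted strings of unbounded length, so the language is infinite.

infinite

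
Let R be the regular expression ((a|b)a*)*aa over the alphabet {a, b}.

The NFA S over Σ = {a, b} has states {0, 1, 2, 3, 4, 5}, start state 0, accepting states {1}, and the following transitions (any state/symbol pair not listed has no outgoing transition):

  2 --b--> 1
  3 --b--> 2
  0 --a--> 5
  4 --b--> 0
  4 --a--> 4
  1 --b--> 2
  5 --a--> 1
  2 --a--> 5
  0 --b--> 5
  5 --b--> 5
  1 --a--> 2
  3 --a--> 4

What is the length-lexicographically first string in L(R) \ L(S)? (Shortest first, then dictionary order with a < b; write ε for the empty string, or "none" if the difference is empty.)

The string aaa is accepted by R but not by S.
No shorter string lies in the difference, and aaa is the lexicographically first length-3 string in L(R) \ L(S).

aaa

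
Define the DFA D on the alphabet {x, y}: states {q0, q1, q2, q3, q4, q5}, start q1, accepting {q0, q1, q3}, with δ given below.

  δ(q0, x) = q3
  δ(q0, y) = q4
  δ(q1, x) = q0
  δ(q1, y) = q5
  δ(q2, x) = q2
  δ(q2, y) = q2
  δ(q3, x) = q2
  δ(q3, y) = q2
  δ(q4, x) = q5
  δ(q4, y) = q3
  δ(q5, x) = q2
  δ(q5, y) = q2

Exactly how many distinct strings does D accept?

The useful subgraph on states {q0, q1, q3, q4} is acyclic, so L(D) is finite; the longest accepting path visits 4 useful states, giving maximum string length 3.
Counting accepting paths from q1 by length: 1 of length 0, 1 of length 1, 1 of length 2, 1 of length 3. Total 4.

4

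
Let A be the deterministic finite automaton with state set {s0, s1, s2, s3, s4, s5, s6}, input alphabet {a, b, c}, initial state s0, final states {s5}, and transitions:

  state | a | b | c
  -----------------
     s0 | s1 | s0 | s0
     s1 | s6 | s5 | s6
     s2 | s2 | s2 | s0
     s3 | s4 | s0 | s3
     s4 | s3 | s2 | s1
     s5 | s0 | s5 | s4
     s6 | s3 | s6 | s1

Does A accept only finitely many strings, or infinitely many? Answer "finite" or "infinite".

State s0 is reachable from the start and can reach an accepting state, and it lies on the cycle s0 → s0.
Traversing that cycle any number of times yields accepted strings of unbounded length, so the language is infinite.

infinite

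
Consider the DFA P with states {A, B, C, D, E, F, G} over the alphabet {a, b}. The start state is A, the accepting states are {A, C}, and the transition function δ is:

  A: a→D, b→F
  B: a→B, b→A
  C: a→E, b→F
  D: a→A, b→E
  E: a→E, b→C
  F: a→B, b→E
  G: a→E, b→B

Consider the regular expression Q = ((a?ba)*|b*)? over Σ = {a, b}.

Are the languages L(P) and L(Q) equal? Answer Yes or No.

No

The string aa is accepted by P but rejected by Q.
So L(P) ≠ L(Q).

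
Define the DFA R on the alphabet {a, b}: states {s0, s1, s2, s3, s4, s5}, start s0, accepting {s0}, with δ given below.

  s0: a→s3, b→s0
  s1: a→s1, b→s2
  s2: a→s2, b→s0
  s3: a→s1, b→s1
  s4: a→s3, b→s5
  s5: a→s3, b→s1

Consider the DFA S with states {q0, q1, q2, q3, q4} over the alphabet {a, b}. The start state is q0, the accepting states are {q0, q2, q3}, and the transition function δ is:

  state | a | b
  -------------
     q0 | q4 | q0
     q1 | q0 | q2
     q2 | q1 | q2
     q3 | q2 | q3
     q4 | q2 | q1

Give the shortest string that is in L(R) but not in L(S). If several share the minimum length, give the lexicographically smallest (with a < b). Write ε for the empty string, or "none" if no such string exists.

The string ababab is accepted by R but not by S.
No shorter string lies in the difference, and ababab is the lexicographically first length-6 string in L(R) \ L(S).

ababab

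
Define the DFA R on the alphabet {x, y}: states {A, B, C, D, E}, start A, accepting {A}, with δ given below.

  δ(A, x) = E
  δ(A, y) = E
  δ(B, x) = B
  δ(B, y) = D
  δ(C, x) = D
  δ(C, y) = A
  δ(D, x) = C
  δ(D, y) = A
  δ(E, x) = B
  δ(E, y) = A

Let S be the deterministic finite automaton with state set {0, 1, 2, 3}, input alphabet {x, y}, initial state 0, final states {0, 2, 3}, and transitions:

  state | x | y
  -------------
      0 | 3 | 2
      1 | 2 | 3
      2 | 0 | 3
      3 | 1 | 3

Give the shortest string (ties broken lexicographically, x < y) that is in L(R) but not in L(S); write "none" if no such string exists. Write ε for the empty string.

none

Exploring the product automaton R × S from the start pair (A, 0), following both machines on each input symbol, reaches 15 state pairs: (A, 0), (E, 3), (E, 2), (B, 1), (A, 3), (B, 0), (B, 2), (D, 3), (E, 1), (B, 3), (D, 2), (C, 1), (C, 0), (A, 2), (E, 0).
R accepts in {A} and S accepts in {0, 2, 3}. The reachable pairs whose R-component is accepting are (A, 0), (A, 3), (A, 2); in each of them the S-component is accepting too, so the product for L(R) \ L(S) (R-component accepting, S-component rejecting) has no reachable accepting pair and the difference is empty.
So every string accepted by R is also accepted by S: L(R) \ L(S) = ∅ and there is no such string.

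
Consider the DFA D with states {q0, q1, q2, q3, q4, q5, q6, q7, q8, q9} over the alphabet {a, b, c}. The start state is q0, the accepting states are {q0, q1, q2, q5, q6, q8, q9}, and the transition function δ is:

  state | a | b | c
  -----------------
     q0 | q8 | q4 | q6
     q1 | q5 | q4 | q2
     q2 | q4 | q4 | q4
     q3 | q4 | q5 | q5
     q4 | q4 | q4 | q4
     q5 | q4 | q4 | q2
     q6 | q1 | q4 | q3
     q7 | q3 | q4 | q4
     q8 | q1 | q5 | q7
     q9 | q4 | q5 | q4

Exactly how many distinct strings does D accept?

21

The useful subgraph on states {q0, q1, q2, q3, q5, q6, q7, q8} is acyclic, so L(D) is finite; the longest accepting path visits 6 useful states, giving maximum string length 5.
Counting accepting paths from q0 by length: 1 of length 0, 2 of length 1, 3 of length 2, 7 of length 3, 6 of length 4, 2 of length 5. Total 21.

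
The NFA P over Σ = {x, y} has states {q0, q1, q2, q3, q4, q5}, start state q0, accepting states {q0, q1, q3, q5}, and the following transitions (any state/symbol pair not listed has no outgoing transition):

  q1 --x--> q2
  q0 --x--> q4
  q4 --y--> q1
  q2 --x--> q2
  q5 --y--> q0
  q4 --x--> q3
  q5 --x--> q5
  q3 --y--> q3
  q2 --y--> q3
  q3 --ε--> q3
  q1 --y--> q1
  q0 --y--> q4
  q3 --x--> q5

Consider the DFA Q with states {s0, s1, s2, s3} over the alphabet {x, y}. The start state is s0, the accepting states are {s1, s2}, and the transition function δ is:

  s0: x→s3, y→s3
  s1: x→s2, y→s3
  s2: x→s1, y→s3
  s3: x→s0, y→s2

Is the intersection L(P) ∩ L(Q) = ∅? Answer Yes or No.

No

The string xy is accepted by both P and Q.
Hence L(P) ∩ L(Q) ≠ ∅.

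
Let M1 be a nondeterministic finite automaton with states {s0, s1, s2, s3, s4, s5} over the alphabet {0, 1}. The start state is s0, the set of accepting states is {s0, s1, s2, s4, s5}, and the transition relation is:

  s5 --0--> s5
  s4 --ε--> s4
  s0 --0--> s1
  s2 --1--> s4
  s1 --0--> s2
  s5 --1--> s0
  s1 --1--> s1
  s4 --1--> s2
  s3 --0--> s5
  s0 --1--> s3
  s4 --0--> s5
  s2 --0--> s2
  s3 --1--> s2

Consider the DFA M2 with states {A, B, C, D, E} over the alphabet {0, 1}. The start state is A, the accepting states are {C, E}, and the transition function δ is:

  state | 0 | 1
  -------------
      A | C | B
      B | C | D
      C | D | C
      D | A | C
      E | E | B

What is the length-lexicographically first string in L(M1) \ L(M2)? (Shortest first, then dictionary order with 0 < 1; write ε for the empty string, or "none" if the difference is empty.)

The empty string ε is accepted by M1 but not by M2.
Since ε is the unique shortest string, it is the required witness.

ε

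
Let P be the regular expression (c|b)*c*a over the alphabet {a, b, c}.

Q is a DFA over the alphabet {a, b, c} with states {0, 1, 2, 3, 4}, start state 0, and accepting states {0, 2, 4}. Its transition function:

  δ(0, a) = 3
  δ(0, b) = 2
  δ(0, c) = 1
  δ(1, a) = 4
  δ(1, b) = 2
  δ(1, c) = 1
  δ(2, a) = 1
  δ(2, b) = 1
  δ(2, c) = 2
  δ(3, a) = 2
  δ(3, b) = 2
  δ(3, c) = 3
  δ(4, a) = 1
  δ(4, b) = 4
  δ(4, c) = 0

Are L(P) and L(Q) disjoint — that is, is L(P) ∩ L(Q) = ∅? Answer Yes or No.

No

The string ca is accepted by both P and Q.
Hence L(P) ∩ L(Q) ≠ ∅.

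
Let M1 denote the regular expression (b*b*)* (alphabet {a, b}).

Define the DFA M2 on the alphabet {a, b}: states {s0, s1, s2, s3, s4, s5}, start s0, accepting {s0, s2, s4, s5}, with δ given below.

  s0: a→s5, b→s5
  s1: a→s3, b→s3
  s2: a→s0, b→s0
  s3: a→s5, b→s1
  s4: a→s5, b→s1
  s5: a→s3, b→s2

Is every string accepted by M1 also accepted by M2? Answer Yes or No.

Yes

Converting the expression M1 to a DFA (subset construction, then merging equivalent states) gives the minimal DFA with states {r0, r1}, start state r0, accepting states {r0} and transitions r0: a→r1, b→r0; r1: a→r1, b→r1.
Exploring the product automaton M1 × M2 from the start pair (r0, s0), following both machines on each input symbol, reaches 8 state pairs: (r0, s0), (r1, s5), (r0, s5), (r1, s3), (r1, s2), (r0, s2), (r1, s1), (r1, s0).
M1 accepts in {r0} and M2 accepts in {s0, s2, s4, s5}. The reachable pairs whose M1-component is accepting are (r0, s0), (r0, s5), (r0, s2); in each of them the M2-component is accepting too, so the product for L(M1) \ L(M2) (M1-component accepting, M2-component rejecting) has no reachable accepting pair and the difference is empty.
Hence every string in L(M1) is also in L(M2).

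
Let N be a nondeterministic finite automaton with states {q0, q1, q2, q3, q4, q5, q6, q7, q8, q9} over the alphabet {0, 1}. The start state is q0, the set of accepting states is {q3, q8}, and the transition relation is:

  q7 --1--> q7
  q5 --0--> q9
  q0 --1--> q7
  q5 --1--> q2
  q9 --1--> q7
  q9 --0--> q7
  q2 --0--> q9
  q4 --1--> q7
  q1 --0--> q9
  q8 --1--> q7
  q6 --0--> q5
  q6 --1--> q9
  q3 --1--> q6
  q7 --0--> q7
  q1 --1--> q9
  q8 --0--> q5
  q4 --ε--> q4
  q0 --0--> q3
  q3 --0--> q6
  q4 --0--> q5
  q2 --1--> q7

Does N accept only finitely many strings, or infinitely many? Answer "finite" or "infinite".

The useful states (reachable from q0 and able to reach an accepting state) are {q0, q3}.
Restricted to these states the transition graph has no cycle, so every accepting path has bounded length and L is finite.

finite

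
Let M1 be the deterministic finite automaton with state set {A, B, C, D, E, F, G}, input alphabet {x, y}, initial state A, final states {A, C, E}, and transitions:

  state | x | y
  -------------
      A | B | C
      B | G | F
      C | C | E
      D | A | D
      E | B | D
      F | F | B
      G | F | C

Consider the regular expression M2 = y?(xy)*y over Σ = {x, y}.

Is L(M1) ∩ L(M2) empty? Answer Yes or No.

No

The string y is accepted by both M1 and M2.
Hence L(M1) ∩ L(M2) ≠ ∅.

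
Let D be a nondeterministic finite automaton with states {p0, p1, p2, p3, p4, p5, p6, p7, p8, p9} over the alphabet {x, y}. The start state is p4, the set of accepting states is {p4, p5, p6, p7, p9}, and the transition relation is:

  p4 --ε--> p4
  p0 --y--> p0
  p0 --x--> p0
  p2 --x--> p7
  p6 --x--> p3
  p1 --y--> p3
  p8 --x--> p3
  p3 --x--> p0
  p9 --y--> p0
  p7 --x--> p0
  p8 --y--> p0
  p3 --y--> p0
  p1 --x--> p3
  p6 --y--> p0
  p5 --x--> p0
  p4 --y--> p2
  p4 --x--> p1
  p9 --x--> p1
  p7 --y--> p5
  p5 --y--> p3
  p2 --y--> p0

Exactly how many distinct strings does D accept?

The useful subgraph on states {p2, p4, p5, p7} is acyclic, so L(D) is finite; the longest accepting path visits 4 useful states, giving maximum string length 3.
Counting accepting paths from p4 by length: 1 of length 0, 1 of length 2, 1 of length 3. Total 3.

3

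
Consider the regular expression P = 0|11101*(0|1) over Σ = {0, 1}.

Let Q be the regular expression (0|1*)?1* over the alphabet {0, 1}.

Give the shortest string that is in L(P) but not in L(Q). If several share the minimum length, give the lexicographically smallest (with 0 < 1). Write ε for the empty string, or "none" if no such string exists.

11100

The string 11100 is accepted by P but not by Q.
No shorter string lies in the difference, and 11100 is the lexicographically first length-5 string in L(P) \ L(Q).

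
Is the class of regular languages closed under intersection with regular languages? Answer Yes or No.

This is a special case of closure under intersection: the product of the two DFAs, accepting on F₁ × F₂, recognises the intersection.
So the regular languages are closed under intersection with a regular language.

Yes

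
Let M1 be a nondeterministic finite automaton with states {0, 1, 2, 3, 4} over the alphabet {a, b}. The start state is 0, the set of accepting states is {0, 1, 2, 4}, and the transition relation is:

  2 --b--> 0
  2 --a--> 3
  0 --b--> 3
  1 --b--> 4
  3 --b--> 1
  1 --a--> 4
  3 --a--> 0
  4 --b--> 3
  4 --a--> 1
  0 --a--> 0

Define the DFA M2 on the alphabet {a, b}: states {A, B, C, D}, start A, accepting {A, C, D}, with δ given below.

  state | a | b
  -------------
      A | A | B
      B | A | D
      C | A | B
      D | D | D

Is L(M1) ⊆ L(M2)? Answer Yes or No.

Exploring the product automaton M1 × M2 from the start pair (0, A), following both machines on each input symbol, reaches 6 state pairs: (0, A), (3, B), (1, D), (4, D), (3, D), (0, D).
M1 accepts in {0, 1, 2, 4} and M2 accepts in {A, C, D}. The reachable pairs whose M1-component is accepting are (0, A), (1, D), (4, D), (0, D); in each of them the M2-component is accepting too, so the product for L(M1) \ L(M2) (M1-component accepting, M2-component rejecting) has no reachable accepting pair and the difference is empty.
Hence every string in L(M1) is also in L(M2).

Yes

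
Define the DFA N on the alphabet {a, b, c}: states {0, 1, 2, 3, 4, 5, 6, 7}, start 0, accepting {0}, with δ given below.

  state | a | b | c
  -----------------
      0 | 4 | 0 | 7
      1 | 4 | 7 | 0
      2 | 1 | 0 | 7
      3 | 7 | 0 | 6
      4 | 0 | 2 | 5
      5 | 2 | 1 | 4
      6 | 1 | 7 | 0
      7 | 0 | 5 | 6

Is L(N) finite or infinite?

infinite

State 0 is reachable from the start and can reach an accepting state, and it lies on the cycle 0 → 0.
Traversing that cycle any number of times yields accepted strings of unbounded length, so the language is infinite.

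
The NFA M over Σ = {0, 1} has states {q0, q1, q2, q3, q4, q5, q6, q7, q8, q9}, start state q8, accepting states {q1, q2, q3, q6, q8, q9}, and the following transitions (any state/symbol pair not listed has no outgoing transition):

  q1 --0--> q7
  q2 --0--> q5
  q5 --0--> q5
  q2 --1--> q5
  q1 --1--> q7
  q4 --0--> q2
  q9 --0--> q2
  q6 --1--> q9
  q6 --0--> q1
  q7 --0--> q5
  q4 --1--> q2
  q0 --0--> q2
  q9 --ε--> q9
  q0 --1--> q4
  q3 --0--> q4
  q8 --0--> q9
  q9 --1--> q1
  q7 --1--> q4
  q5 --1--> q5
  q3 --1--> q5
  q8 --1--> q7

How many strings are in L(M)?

10

The useful subgraph on states {q1, q2, q4, q7, q8, q9} is acyclic, so L(M) is finite; the longest accepting path visits 6 useful states, giving maximum string length 5.
Counting accepting paths from q8 by length: 1 of length 0, 1 of length 1, 2 of length 2, 2 of length 3, 4 of length 5. Total 10.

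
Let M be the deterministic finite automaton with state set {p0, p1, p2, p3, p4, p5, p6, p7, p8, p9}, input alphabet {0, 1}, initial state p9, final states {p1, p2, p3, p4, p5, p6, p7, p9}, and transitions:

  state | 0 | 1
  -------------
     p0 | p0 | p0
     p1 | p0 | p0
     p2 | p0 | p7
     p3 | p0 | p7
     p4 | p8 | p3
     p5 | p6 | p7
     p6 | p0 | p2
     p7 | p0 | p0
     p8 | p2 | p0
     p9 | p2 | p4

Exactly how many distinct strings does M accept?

The useful subgraph on states {p2, p3, p4, p7, p8, p9} is acyclic, so L(M) is finite; the longest accepting path visits 5 useful states, giving maximum string length 4.
Counting accepting paths from p9 by length: 1 of length 0, 2 of length 1, 2 of length 2, 2 of length 3, 1 of length 4. Total 8.

8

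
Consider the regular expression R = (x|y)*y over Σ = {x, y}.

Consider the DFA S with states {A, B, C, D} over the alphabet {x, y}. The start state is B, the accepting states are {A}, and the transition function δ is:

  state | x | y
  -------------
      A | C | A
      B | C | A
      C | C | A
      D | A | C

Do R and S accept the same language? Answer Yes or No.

Yes

Converting the expression R to a DFA (subset construction, then merging equivalent states) gives the minimal DFA with states {r0, r1}, start state r0, accepting states {r1} and transitions r0: x→r0, y→r1; r1: x→r0, y→r1.
Exploring the product automaton R × S from the start pair (r0, B), following both machines on each input symbol, reaches 3 state pairs: (r0, B), (r0, C), (r1, A).
R accepts in {r1} and S accepts in {A}. In every reachable pair the two components are either both accepting — (r1, A) — or both non-accepting, so no string is accepted by exactly one of the machines: L(R) \ L(S) and L(S) \ L(R) are both empty.
Hence every string is accepted by R iff it is accepted by S, and the two languages coincide.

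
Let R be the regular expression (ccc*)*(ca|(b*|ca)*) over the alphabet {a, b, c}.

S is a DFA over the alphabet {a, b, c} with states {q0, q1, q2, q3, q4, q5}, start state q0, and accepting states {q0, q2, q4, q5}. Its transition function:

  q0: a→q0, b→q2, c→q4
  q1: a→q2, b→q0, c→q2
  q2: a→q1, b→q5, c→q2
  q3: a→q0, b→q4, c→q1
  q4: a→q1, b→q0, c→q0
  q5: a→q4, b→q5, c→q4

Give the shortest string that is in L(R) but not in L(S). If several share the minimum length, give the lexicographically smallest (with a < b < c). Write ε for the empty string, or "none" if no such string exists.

The string ca is accepted by R but not by S.
No shorter string lies in the difference, and ca is the lexicographically first length-2 string in L(R) \ L(S).

ca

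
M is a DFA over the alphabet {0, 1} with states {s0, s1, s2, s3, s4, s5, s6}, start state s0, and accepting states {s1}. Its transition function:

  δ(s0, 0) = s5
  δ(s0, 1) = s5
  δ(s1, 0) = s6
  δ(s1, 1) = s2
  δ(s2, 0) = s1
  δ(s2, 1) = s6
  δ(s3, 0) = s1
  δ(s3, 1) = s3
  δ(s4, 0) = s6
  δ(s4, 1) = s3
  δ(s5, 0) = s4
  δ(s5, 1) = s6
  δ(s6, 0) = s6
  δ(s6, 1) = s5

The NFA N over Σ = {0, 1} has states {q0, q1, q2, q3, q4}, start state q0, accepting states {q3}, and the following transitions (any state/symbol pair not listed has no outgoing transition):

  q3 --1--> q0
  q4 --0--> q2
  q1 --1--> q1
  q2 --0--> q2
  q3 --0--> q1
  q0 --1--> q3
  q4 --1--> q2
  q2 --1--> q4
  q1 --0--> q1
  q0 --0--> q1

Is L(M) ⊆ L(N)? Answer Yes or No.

No

The string 0010 is in L(M) but not in L(N).
So L(M) ⊄ L(N).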